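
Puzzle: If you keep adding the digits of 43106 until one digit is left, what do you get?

5

4+3+1+0+6 = 14
1+4 = 5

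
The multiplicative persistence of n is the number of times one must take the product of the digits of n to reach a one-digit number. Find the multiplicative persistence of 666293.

666293 → 11664 → 144 → 16 → 6 (4 steps)

4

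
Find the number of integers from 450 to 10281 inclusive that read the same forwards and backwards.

The integers in [450, 10281] that read the same forwards and backwards: 454, 464, 474, 484, 494, 505, …, 10101, 10201.
148 qualify.

148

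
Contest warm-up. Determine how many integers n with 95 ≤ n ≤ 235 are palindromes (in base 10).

15

The integers in [95, 235] that are palindromes (in base 10): 99, 101, 111, 121, 131, 141, …, 222, 232.
15 qualify.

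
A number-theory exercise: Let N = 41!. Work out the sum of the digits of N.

41! = 33452526613163807108170062053440751665152000000000
Sum of its 50 digits: 144.

144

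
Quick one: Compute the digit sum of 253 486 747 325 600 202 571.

2+5+3+4+8+6+7+4+7+3+2+5+6+0+0+2+0+2+5+7+1 = 79

79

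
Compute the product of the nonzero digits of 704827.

3136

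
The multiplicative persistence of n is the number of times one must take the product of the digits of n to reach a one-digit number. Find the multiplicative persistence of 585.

2

585 → 200 → 0 (2 steps)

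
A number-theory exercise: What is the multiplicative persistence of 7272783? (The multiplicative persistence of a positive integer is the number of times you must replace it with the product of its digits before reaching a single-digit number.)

5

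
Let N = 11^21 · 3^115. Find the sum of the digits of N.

11^21 · 3^115 = 54725618813881107533148581383169333270162607610197781614369916345291895020377
Sum of its 77 digits: 333.

333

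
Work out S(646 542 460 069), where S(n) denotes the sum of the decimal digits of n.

6+4+6+5+4+2+4+6+0+0+6+9 = 52

52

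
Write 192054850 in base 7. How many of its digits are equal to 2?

192054850 in base 7 is 4521303451.
The digit 2 appears 1 time.

1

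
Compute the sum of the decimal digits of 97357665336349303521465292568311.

142

9+7+3+5+7+6+6+5+3+3+6+3+4+9+3+0+3+5+2+1+4+6+5+2+9+2+5+6+8+3+1+1 = 142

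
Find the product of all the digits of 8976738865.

121927680

8×9×7×6×7×3×8×8×6×5 = 121927680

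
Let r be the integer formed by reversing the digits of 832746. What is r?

647238

Reversing 832746 gives 647238.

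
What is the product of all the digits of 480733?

4×8×0×7×3×3 = 0

0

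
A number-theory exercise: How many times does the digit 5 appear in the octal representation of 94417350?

94417350 in base 8 is 550130706.
The digit 5 appears 2 times.

2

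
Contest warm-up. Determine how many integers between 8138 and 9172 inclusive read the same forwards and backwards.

The integers in [8138, 9172] that read the same forwards and backwards: 8228, 8338, 8448, 8558, 8668, 8778, 8888, 8998, 9009, 9119.
10 qualify.

10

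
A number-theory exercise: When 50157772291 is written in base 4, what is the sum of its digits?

50157772291 in base 4 is 232231220231320003.
Digit sum: 2+3+2+2+3+1+2+2+0+2+3+1+3+2+0+0+0+3 = 31.

31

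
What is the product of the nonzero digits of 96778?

21168

9×6×7×7×8 = 21168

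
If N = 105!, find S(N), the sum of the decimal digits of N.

648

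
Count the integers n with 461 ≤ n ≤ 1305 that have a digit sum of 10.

47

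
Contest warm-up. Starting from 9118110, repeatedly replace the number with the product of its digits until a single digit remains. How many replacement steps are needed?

1

9118110 → 0 (1 step)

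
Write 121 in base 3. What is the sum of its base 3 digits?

121 in base 3 is 11111.
Digit sum: 1+1+1+1+1 = 5.

5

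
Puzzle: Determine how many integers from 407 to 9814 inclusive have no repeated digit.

The integers in [407, 9814] that have no repeated digit: 407, 408, 409, 410, 412, 413, …, 9813, 9814.
4918 qualify.

4918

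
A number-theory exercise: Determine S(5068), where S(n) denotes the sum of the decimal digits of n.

5+0+6+8 = 19

19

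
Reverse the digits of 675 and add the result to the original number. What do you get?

1251

Reverse of 675 is 576.
675 + 576 = 1251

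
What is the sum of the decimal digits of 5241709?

5+2+4+1+7+0+9 = 28

28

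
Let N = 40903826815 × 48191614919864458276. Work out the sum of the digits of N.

40903826815 × 48191614919864458276 = 1971221470617305904595297470940
Sum of its 31 digits: 130.

130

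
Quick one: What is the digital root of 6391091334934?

1

6+3+9+1+0+9+1+3+3+4+9+3+4 = 55
5+5 = 10
1+0 = 1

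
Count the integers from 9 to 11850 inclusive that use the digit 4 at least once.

The integers in [9, 11850] that use the digit 4 at least once: 14, 24, 34, 40, 41, 42, …, 11848, 11849.
3956 qualify.

3956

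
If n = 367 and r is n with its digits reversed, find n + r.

1130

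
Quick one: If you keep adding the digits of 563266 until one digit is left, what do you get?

1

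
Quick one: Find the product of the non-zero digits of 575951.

7875

5×7×5×9×5×1 = 7875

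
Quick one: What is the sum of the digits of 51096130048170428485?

76

5+1+0+9+6+1+3+0+0+4+8+1+7+0+4+2+8+4+8+5 = 76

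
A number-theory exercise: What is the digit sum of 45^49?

45^49 = 1017215982028280784743995803560189160883665715733314982571755535900592803955078125
Sum of its 82 digits: 369.

369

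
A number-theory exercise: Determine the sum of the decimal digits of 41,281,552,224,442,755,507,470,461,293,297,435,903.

4+1+2+8+1+5+5+2+2+2+4+4+4+2+7+5+5+5+0+7+4+7+0+4+6+1+2+9+3+2+9+7+4+3+5+9+0+3 = 153

153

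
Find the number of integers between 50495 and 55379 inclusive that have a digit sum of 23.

349

The integers in [50495, 55379] that have a digit sum of 23: 50495, 50549, 50558, 50567, 50576, 50585, …, 55364, 55373.
349 qualify.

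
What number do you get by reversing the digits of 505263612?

216362505

Reversing 505263612 gives 216362505.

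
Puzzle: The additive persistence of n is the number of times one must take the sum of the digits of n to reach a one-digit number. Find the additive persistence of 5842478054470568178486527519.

2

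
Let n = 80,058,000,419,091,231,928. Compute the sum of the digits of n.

8+0+0+5+8+0+0+0+4+1+9+0+9+1+2+3+1+9+2+8 = 70

70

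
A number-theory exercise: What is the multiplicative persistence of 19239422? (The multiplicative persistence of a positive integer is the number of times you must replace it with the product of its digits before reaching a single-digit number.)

3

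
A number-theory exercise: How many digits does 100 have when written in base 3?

5

100 in base 3 is 10201, which has 5 digits.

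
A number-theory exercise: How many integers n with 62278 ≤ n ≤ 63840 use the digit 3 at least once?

1057

The integers in [62278, 63840] that use the digit 3 at least once: 62283, 62293, 62300, 62301, 62302, 62303, …, 63839, 63840.
1057 qualify.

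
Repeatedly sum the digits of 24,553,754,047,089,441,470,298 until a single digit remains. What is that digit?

3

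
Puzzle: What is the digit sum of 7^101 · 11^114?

7^101 · 11^114 = 1184863031667097702005854919845846261355088277005893598200907031988659059726575337293967857802331444019227926365810724831261553246113263363117538985365834430367922257607877996336836306567521950085692704687
Sum of its 205 digits: 940.

940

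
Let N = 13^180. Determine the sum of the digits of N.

946

13^180 = 323447214384769666611234037938095486001772740213687263387777429474996281148713429391484608417392848481444616706499567949929414066210226414733647839904525852998787120588520973053349626114475820878789201
Sum of its 201 digits: 946.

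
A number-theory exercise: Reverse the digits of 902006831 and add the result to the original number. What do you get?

Reverse of 902006831 is 138600209.
902006831 + 138600209 = 1040607040

1040607040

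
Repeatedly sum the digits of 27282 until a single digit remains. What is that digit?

2+7+2+8+2 = 21
2+1 = 3

3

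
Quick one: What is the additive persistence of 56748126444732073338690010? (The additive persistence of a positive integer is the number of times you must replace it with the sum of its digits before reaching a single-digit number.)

2

56748126444732073338690010 → 103 → 4 (2 steps)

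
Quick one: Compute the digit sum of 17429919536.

1+7+4+2+9+9+1+9+5+3+6 = 56

56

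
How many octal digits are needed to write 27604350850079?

27604350850079 in base 8 is 621544341552037, which has 15 digits.

15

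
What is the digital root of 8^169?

8

The digital root of n equals n mod 9 (or 9 when 9 | n), so we need 8^169 mod 9.
8^169 ≡ 8 (mod 9), so the digital root is 8.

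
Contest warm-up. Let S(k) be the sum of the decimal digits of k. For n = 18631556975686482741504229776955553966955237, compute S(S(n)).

12

First digit sum: 228.
2+2+8 = 12.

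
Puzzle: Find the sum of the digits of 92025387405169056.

9+2+0+2+5+3+8+7+4+0+5+1+6+9+0+5+6 = 72

72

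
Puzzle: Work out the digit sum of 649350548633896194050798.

122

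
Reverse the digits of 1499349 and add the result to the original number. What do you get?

Reverse of 1499349 is 9439941.
1499349 + 9439941 = 10939290

10939290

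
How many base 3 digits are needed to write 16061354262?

16061354262 in base 3 is 1112110100021100000200, which has 22 digits.

22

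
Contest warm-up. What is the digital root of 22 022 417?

2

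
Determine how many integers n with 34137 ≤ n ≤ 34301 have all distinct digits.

72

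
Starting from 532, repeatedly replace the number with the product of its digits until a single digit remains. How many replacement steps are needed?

2

532 → 30 → 0 (2 steps)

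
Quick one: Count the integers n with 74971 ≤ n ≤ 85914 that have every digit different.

3334

The integers in [74971, 85914] that have every digit different: 74980, 74981, 74982, 74983, 74985, 74986, …, 85913, 85914.
3334 qualify.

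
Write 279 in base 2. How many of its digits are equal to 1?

5

279 in base 2 is 100010111.
The digit 1 appears 5 times.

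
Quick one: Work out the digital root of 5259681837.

5+2+5+9+6+8+1+8+3+7 = 54
5+4 = 9

9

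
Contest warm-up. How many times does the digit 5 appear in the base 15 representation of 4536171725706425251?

2

4536171725706425251 in base 15 is A55BCAB7D8B47A01.
The digit 5 appears 2 times.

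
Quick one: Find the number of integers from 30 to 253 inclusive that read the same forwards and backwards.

The integers in [30, 253] that read the same forwards and backwards: 33, 44, 55, 66, 77, 88, …, 242, 252.
23 qualify.

23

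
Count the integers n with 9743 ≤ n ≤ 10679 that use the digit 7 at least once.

226

The integers in [9743, 10679] that use the digit 7 at least once: 9743, 9744, 9745, 9746, 9747, 9748, …, 10678, 10679.
226 qualify.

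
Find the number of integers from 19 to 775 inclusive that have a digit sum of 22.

7

The integers in [19, 775] that have a digit sum of 22: 499, 589, 598, 679, 688, 697, 769.
7 qualify.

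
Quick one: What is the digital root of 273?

3

2+7+3 = 12
1+2 = 3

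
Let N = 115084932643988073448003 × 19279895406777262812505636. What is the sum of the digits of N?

199

115084932643988073448003 × 19279895406777262812505636 = 2218825464272096329212831469439250901070390444908
Sum of its 49 digits: 199.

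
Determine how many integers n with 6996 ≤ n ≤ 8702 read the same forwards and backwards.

18

The integers in [6996, 8702] that read the same forwards and backwards: 6996, 7007, 7117, 7227, 7337, 7447, …, 8558, 8668.
18 qualify.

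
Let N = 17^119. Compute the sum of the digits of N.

17^119 = 265107273980438540718149612244069844989231489289966975158828282910253622717599615626619728641563503683755318957292943549382670672294220382134871153
Sum of its 147 digits: 692.

692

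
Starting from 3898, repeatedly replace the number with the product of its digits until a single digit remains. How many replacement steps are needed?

3

3898 → 1728 → 112 → 2 (3 steps)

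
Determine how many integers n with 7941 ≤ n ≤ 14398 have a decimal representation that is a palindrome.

65

The integers in [7941, 14398] that have a decimal representation that is a palindrome: 7997, 8008, 8118, 8228, 8338, 8448, …, 14241, 14341.
65 qualify.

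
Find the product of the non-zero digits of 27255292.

25200

2×7×2×5×5×2×9×2 = 25200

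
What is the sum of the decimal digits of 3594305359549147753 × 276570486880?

3594305359549147753 × 276570486880 = 994078783285901251336267980640
Sum of its 30 digits: 142.

142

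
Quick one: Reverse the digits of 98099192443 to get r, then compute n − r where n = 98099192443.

Reverse of 98099192443 is 34429199089.
98099192443 − 34429199089 = 63669993354

63669993354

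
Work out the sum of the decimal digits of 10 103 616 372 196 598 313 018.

84

1+0+1+0+3+6+1+6+3+7+2+1+9+6+5+9+8+3+1+3+0+1+8 = 84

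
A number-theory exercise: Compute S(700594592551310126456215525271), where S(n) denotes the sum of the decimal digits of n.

110

7+0+0+5+9+4+5+9+2+5+5+1+3+1+0+1+2+6+4+5+6+2+1+5+5+2+5+2+7+1 = 110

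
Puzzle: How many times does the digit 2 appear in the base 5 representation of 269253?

269253 in base 5 is 32104003.
The digit 2 appears 1 time.

1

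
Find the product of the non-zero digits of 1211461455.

4800

1×2×1×1×4×6×1×4×5×5 = 4800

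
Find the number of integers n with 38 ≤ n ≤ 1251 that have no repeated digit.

782

The integers in [38, 1251] that have no repeated digit: 38, 39, 40, 41, 42, 43, …, 1249, 1250.
782 qualify.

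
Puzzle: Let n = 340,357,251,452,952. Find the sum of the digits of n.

57

3+4+0+3+5+7+2+5+1+4+5+2+9+5+2 = 57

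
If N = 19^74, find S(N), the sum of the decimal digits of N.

19^74 = 42439129824447471520208553699316782082156065318222202558554334018390269381432740632277521846921
Sum of its 95 digits: 388.

388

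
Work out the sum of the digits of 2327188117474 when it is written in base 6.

44

2327188117474 in base 6 is 4541032341514214.
Digit sum: 4+5+4+1+0+3+2+3+4+1+5+1+4+2+1+4 = 44.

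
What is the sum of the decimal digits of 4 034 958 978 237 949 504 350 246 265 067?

4+0+3+4+9+5+8+9+7+8+2+3+7+9+4+9+5+0+4+3+5+0+2+4+6+2+6+5+0+6+7 = 146

146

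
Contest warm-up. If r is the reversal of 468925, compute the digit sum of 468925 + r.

50

Reversal of 468925 is 529864; 468925 + 529864 = 998789.
Digit sum of 998789: 9+9+8+7+8+9 = 50.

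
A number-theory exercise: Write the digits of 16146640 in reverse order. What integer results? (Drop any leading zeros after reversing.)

4664161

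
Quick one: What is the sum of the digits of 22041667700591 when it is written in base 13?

83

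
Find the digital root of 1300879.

1

1+3+0+0+8+7+9 = 28
2+8 = 10
1+0 = 1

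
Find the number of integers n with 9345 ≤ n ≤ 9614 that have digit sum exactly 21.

24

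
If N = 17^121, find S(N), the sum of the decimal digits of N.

674

17^121 = 76616002180346738267545237938536185201887900404800455820901373761063296965386288916093101577411852564605287178657660685771591824293029690436977763217
Sum of its 149 digits: 674.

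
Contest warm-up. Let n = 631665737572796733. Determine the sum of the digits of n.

6+3+1+6+6+5+7+3+7+5+7+2+7+9+6+7+3+3 = 93

93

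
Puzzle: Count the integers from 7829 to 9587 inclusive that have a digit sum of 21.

136

The integers in [7829, 9587] that have a digit sum of 21: 7833, 7842, 7851, 7860, 7905, 7914, …, 9561, 9570.
136 qualify.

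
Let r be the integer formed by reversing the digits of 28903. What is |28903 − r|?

Reverse of 28903 is 30982.
|28903 − 30982| = 2079

2079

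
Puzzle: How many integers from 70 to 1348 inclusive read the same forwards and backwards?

97

The integers in [70, 1348] that read the same forwards and backwards: 77, 88, 99, 101, 111, 121, …, 1221, 1331.
97 qualify.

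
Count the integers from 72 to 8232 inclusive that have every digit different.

4329

The integers in [72, 8232] that have every digit different: 72, 73, 74, 75, 76, 78, …, 8230, 8231.
4329 qualify.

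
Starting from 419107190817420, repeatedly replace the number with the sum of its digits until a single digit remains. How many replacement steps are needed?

419107190817420 → 54 → 9 (2 steps)

2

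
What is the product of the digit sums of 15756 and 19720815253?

S(15756) = 1+5+7+5+6 = 24.
S(19720815253) = 1+9+7+2+0+8+1+5+2+5+3 = 43.
24 · 43 = 1032.

1032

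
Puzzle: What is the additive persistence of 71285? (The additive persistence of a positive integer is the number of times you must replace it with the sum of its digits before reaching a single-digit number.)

71285 → 23 → 5 (2 steps)

2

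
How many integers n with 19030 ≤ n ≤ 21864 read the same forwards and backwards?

The integers in [19030, 21864] that read the same forwards and backwards: 19091, 19191, 19291, 19391, 19491, 19591, …, 21712, 21812.
29 qualify.

29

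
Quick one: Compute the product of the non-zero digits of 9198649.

9×1×9×8×6×4×9 = 139968

139968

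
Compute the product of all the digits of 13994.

1×3×9×9×4 = 972

972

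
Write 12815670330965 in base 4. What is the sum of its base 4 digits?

12815670330965 in base 4 is 2322133201132210121111.
Digit sum: 2+3+2+2+1+3+3+2+0+1+1+3+2+2+1+0+1+2+1+1+1+1 = 35.

35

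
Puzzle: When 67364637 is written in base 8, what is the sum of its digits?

32

67364637 in base 8 is 400763435.
Digit sum: 4+0+0+7+6+3+4+3+5 = 32.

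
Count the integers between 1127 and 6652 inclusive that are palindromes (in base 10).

54

The integers in [1127, 6652] that are palindromes (in base 10): 1221, 1331, 1441, 1551, 1661, 1771, …, 6446, 6556.
54 qualify.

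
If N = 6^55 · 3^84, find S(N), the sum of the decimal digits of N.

6^55 · 3^84 = 75249595119785135324353037687198951983181234714455293165986940001684512775084179456
Sum of its 83 digits: 387.

387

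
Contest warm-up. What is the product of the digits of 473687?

28224

4×7×3×6×8×7 = 28224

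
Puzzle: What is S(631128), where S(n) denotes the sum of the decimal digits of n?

6+3+1+1+2+8 = 21

21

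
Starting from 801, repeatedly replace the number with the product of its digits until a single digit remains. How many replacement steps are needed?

801 → 0 (1 step)

1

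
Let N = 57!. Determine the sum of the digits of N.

57! = 40526919504877216755680601905432322134980384796226602145184481280000000000000
Sum of its 77 digits: 270.

270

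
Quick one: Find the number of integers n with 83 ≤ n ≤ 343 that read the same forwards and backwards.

The integers in [83, 343] that read the same forwards and backwards: 88, 99, 101, 111, 121, 131, …, 333, 343.
27 qualify.

27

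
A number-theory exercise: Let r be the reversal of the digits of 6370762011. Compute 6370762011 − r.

Reverse of 6370762011 is 1102670736.
6370762011 − 1102670736 = 5268091275

5268091275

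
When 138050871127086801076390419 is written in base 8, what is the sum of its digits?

82

138050871127086801076390419 in base 8 is 71061321340574154117422105023.
Digit sum: 7+1+0+6+1+3+2+1+3+4+0+5+7+4+1+5+4+1+1+7+4+2+2+1+0+5+0+2+3 = 82.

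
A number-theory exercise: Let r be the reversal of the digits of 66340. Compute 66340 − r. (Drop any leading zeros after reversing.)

Reverse of 66340 is 4366.
66340 − 4366 = 61974

61974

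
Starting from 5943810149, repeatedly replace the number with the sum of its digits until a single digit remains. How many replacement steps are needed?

5943810149 → 44 → 8 (2 steps)

2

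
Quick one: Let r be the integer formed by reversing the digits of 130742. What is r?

247031

Reversing 130742 gives 247031.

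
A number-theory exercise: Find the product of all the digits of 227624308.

2×2×7×6×2×4×3×0×8 = 0

0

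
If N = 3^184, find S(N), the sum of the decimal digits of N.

414

3^184 = 6170365191715177779482467945369860501784408913594010934644126825341528124785676079587681
Sum of its 88 digits: 414.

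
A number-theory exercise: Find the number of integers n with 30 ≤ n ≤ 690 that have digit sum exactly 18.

27

The integers in [30, 690] that have digit sum exactly 18: 99, 189, 198, 279, 288, 297, …, 675, 684.
27 qualify.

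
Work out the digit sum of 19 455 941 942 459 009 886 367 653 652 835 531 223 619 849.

214

1+9+4+5+5+9+4+1+9+4+2+4+5+9+0+0+9+8+8+6+3+6+7+6+5+3+6+5+2+8+3+5+5+3+1+2+2+3+6+1+9+8+4+9 = 214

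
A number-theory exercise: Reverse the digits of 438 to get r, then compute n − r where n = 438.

Reverse of 438 is 834.
438 − 834 = -396

-396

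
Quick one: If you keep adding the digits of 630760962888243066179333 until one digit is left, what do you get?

2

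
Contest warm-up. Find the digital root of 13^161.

7

The digital root of n equals n mod 9 (or 9 when 9 | n), so we need 13^161 mod 9.
13^161 ≡ 7 (mod 9), so the digital root is 7.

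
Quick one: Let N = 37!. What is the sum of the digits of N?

37! = 13763753091226345046315979581580902400000000
Sum of its 44 digits: 153.

153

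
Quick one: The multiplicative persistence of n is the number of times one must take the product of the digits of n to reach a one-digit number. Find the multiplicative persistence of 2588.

2588 → 640 → 0 (2 steps)

2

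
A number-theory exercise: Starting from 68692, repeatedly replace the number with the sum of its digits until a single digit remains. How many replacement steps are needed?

68692 → 31 → 4 (2 steps)

2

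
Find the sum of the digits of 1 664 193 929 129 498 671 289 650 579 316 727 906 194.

1+6+6+4+1+9+3+9+2+9+1+2+9+4+9+8+6+7+1+2+8+9+6+5+0+5+7+9+3+1+6+7+2+7+9+0+6+1+9+4 = 203

203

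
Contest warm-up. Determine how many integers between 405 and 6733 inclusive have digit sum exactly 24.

The integers in [405, 6733] that have digit sum exactly 24: 699, 789, 798, 879, 888, 897, …, 6693, 6729.
184 qualify.

184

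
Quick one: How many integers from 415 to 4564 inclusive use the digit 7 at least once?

1108

The integers in [415, 4564] that use the digit 7 at least once: 417, 427, 437, 447, 457, 467, …, 4547, 4557.
1108 qualify.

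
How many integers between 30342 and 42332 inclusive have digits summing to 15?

549

The integers in [30342, 42332] that have digits summing to 15: 30345, 30354, 30363, 30372, 30381, 30390, …, 42315, 42324.
549 qualify.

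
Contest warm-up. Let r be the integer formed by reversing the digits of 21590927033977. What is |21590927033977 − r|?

Reverse of 21590927033977 is 77933072909512.
|21590927033977 − 77933072909512| = 56342145875535

56342145875535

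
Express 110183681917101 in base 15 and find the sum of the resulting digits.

93

110183681917101 in base 15 is CB11E52AE4D6.
Digit sum: 12+11+1+1+14+5+2+10+14+4+13+6 = 93.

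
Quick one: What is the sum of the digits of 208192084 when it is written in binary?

11

208192084 in base 2 is 1100011010001100001001010100.
Digit sum: 1+1+0+0+0+1+1+0+1+0+0+0+1+1+0+0+0+0+1+0+0+1+0+1+0+1+0+0 = 11.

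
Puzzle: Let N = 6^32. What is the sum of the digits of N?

126

6^32 = 7958661109946400884391936
Sum of its 25 digits: 126.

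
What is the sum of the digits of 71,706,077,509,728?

66

7+1+7+0+6+0+7+7+5+0+9+7+2+8 = 66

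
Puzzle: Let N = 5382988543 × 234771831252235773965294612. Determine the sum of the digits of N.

5382988543 × 234771831252235773965294612 = 1263774077849914514389918576015630316
Sum of its 37 digits: 170.

170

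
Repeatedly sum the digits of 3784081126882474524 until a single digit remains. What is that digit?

3+7+8+4+0+8+1+1+2+6+8+8+2+4+7+4+5+2+4 = 84
8+4 = 12
1+2 = 3
(Equivalently, 3784081126882474524 mod 9 = 3.)

3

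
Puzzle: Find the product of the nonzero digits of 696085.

6×9×6×8×5 = 12960

12960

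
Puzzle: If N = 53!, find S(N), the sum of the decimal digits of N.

279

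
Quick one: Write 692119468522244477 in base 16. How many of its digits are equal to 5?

692119468522244477 in base 16 is 99AE6FD5766897D.
The digit 5 appears 1 time.

1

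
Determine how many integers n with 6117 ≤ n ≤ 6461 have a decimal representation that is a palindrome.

3

The integers in [6117, 6461] that have a decimal representation that is a palindrome: 6226, 6336, 6446.
3 qualify.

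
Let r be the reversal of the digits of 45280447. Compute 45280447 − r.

Reverse of 45280447 is 74408254.
45280447 − 74408254 = -29127807

-29127807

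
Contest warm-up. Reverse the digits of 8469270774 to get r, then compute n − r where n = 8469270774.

3698541126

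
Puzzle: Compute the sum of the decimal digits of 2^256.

376

2^256 = 115792089237316195423570985008687907853269984665640564039457584007913129639936
Sum of its 78 digits: 376.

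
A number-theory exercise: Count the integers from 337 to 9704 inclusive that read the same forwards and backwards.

The integers in [337, 9704] that read the same forwards and backwards: 343, 353, 363, 373, 383, 393, …, 9559, 9669.
153 qualify.

153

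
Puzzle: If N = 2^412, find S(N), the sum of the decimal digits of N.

574

2^412 = 10576895500643977583230644928524336637254474927428499508554380724390492659780981533203027367035444557561459392400373732868096
Sum of its 125 digits: 574.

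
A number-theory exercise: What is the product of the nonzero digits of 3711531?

3×7×1×1×5×3×1 = 315

315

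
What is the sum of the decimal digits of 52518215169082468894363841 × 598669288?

52518215169082468894363841 × 598669288 = 31441042482305401266270947904415208
Sum of its 35 digits: 122.

122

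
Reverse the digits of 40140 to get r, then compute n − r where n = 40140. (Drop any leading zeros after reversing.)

Reverse of 40140 is 4104.
40140 − 4104 = 36036

36036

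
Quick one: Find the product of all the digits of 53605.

0

5×3×6×0×5 = 0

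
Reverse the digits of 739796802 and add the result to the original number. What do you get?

948494739

Reverse of 739796802 is 208697937.
739796802 + 208697937 = 948494739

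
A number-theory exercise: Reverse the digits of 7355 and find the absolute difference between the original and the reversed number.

1818

Reverse of 7355 is 5537.
|7355 − 5537| = 1818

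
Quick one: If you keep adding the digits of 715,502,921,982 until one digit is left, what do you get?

6

7+1+5+5+0+2+9+2+1+9+8+2 = 51
5+1 = 6
(Equivalently, 715,502,921,982 mod 9 = 6.)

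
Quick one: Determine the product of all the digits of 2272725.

3920

2×2×7×2×7×2×5 = 3920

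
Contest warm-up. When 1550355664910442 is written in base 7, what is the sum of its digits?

72

1550355664910442 in base 7 is 644362333436641635.
Digit sum: 6+4+4+3+6+2+3+3+3+4+3+6+6+4+1+6+3+5 = 72.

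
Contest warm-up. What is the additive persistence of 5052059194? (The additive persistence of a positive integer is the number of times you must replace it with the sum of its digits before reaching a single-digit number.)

5052059194 → 40 → 4 (2 steps)

2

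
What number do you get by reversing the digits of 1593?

Reversing 1593 gives 3951.

3951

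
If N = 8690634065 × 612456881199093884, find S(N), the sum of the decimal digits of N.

8690634065 × 612456881199093884 = 5322638635092503355423558460
Sum of its 28 digits: 112.

112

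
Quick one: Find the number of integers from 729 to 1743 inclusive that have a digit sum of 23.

The integers in [729, 1743] that have a digit sum of 23: 779, 788, 797, 869, 878, 887, …, 1688, 1697.
18 qualify.

18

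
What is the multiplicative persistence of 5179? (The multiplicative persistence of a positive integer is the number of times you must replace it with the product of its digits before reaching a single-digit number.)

3

5179 → 315 → 15 → 5 (3 steps)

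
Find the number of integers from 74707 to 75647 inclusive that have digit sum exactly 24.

The integers in [74707, 75647] that have digit sum exactly 24: 74715, 74724, 74733, 74742, 74751, 74760, …, 75633, 75642.
73 qualify.

73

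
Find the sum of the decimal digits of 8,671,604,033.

38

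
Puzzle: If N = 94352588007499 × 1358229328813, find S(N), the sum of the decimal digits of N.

136

94352588007499 × 1358229328813 = 128152452281194879780768687
Sum of its 27 digits: 136.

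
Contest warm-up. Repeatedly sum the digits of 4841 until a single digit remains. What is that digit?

8

4+8+4+1 = 17
1+7 = 8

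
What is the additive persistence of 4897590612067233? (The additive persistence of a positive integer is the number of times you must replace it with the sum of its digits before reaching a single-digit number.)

4897590612067233 → 72 → 9 (2 steps)

2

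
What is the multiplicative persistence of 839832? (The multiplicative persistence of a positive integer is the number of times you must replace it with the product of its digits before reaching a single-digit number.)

2

839832 → 10368 → 0 (2 steps)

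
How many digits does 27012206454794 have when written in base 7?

27012206454794 in base 7 is 5455365441315641, which has 16 digits.

16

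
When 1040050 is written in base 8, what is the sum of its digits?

1040050 in base 8 is 3757262.
Digit sum: 3+7+5+7+2+6+2 = 32.

32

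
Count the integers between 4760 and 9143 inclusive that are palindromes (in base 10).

45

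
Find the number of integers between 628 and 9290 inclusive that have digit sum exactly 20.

The integers in [628, 9290] that have digit sum exactly 20: 659, 668, 677, 686, 695, 749, …, 9281, 9290.
581 qualify.

581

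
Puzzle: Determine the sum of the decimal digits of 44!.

216

44! = 2658271574788448768043625811014615890319638528000000000
Sum of its 55 digits: 216.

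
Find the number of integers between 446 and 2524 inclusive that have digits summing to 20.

The integers in [446, 2524] that have digits summing to 20: 479, 488, 497, 569, 578, 587, …, 2486, 2495.
93 qualify.

93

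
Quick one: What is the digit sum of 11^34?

178

11^34 = 255476698618765889551019445759400441
Sum of its 36 digits: 178.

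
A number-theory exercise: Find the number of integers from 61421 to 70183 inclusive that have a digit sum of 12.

47

The integers in [61421, 70183] that have a digit sum of 12: 61500, 62004, 62013, 62022, 62031, 62040, …, 70131, 70140.
47 qualify.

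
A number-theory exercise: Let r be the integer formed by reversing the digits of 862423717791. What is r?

Reversing 862423717791 gives 197717324268.

197717324268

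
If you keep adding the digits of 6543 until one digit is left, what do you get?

9

6+5+4+3 = 18
1+8 = 9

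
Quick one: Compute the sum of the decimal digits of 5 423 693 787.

54

5+4+2+3+6+9+3+7+8+7 = 54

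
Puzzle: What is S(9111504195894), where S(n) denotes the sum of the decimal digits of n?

9+1+1+1+5+0+4+1+9+5+8+9+4 = 57

57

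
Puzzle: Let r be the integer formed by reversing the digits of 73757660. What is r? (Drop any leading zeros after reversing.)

6675737

Reversing 73757660 gives 6675737.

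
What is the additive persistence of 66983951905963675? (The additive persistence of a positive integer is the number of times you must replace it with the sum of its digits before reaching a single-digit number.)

66983951905963675 → 97 → 16 → 7 (3 steps)

3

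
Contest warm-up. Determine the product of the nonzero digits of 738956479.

7×3×8×9×5×6×4×7×9 = 11430720

11430720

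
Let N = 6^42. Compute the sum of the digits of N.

153

6^42 = 481229803398374426442198455156736
Sum of its 33 digits: 153.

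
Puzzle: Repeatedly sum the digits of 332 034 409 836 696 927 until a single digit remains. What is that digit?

3+3+2+0+3+4+4+0+9+8+3+6+6+9+6+9+2+7 = 84
8+4 = 12
1+2 = 3

3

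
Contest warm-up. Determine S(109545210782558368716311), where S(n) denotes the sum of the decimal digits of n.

98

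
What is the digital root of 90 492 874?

9+0+4+9+2+8+7+4 = 43
4+3 = 7
(Equivalently, 90 492 874 mod 9 = 7.)

7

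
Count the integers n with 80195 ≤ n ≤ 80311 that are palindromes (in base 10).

The integers in [80195, 80311] that are palindromes (in base 10): 80208, 80308.
2 qualify.

2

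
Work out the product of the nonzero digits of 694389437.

6×9×4×3×8×9×4×3×7 = 3919104

3919104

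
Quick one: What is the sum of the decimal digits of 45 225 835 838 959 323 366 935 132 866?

142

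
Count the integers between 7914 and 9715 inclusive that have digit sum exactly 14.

The integers in [7914, 9715] that have digit sum exactly 14: 8006, 8015, 8024, 8033, 8042, 8051, …, 9410, 9500.
49 qualify.

49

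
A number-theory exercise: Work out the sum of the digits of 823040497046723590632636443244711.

8+2+3+0+4+0+4+9+7+0+4+6+7+2+3+5+9+0+6+3+2+6+3+6+4+4+3+2+4+4+7+1+1 = 129

129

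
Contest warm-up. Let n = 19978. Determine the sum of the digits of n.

34

1+9+9+7+8 = 34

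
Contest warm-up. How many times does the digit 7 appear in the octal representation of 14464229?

14464229 in base 8 is 67132345.
The digit 7 appears 1 time.

1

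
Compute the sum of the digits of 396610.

25

3+9+6+6+1+0 = 25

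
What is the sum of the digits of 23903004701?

29

2+3+9+0+3+0+0+4+7+0+1 = 29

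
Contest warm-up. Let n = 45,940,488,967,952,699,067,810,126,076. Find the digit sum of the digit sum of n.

13

First digit sum: 148.
1+4+8 = 13.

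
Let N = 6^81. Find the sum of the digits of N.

6^81 = 1072139461476102327188594863736626789369714638009610458844102656
Sum of its 64 digits: 288.

288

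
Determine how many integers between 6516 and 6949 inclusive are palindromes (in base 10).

4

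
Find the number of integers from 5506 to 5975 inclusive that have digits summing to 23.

The integers in [5506, 5975] that have digits summing to 23: 5549, 5558, 5567, 5576, 5585, 5594, …, 5963, 5972.
38 qualify.

38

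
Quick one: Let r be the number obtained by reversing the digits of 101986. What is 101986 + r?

Reverse of 101986 is 689101.
101986 + 689101 = 791087

791087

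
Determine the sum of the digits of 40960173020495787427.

4+0+9+6+0+1+7+3+0+2+0+4+9+5+7+8+7+4+2+7 = 85

85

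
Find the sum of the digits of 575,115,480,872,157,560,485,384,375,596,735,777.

180

5+7+5+1+1+5+4+8+0+8+7+2+1+5+7+5+6+0+4+8+5+3+8+4+3+7+5+5+9+6+7+3+5+7+7+7 = 180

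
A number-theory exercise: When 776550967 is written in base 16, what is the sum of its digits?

52

776550967 in base 16 is 2E493A37.
Digit sum: 2+14+4+9+3+10+3+7 = 52.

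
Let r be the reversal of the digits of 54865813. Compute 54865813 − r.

Reverse of 54865813 is 31856845.
54865813 − 31856845 = 23008968

23008968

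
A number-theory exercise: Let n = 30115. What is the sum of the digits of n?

3+0+1+1+5 = 10

10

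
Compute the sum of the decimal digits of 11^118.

583

11^118 = 766190651387025305607608318133833436857085962785925931816898991965488408612793115433531892880073068909140545723905738757481
Sum of its 123 digits: 583.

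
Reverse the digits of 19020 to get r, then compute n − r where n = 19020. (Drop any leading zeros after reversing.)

16929

Reverse of 19020 is 2091.
19020 − 2091 = 16929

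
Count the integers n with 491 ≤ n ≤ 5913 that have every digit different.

The integers in [491, 5913] that have every digit different: 491, 492, 493, 495, 496, 497, …, 5912, 5913.
2841 qualify.

2841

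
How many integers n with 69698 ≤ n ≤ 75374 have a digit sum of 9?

The integers in [69698, 75374] that have a digit sum of 9: 70002, 70011, 70020, 70101, 70110, 70200, 71001, 71010, 71100, 72000.
10 qualify.

10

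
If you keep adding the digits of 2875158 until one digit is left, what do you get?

9

2+8+7+5+1+5+8 = 36
3+6 = 9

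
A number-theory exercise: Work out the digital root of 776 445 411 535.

7+7+6+4+4+5+4+1+1+5+3+5 = 52
5+2 = 7
(Equivalently, 776 445 411 535 mod 9 = 7.)

7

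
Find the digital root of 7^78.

The digital root of n equals n mod 9 (or 9 when 9 | n), so we need 7^78 mod 9.
7^78 ≡ 1 (mod 9), so the digital root is 1.

1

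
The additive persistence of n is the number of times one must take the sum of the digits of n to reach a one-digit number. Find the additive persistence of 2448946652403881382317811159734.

3

2448946652403881382317811159734 → 137 → 11 → 2 (3 steps)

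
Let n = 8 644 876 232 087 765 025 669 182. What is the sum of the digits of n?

122

8+6+4+4+8+7+6+2+3+2+0+8+7+7+6+5+0+2+5+6+6+9+1+8+2 = 122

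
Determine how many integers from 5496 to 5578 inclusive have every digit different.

The integers in [5496, 5578] that have every digit different: 5496, 5497, 5498.
3 qualify.

3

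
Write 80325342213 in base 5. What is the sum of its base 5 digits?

80325342213 in base 5 is 2304001241422323.
Digit sum: 2+3+0+4+0+0+1+2+4+1+4+2+2+3+2+3 = 33.

33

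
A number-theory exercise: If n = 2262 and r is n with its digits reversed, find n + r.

4884

Reverse of 2262 is 2622.
2262 + 2622 = 4884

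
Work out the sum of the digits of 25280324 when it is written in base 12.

25280324 in base 12 is 8571998.
Digit sum: 8+5+7+1+9+9+8 = 47.

47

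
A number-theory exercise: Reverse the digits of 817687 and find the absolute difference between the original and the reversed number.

30969

Reverse of 817687 is 786718.
|817687 − 786718| = 30969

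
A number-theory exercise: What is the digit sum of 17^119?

17^119 = 265107273980438540718149612244069844989231489289966975158828282910253622717599615626619728641563503683755318957292943549382670672294220382134871153
Sum of its 147 digits: 692.

692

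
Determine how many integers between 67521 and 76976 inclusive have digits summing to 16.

219

The integers in [67521, 76976] that have digits summing to 16: 68002, 68011, 68020, 68101, 68110, 68200, …, 76210, 76300.
219 qualify.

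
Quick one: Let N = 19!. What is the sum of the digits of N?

19! = 121645100408832000
Sum of its 18 digits: 45.

45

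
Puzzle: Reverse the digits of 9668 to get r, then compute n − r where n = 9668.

Reverse of 9668 is 8669.
9668 − 8669 = 999

999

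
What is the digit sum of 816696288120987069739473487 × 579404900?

152

816696288120987069739473487 × 579404900 = 473197831149111701043692661787886300
Sum of its 36 digits: 152.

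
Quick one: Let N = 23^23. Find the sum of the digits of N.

146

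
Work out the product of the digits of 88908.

8×8×9×0×8 = 0

0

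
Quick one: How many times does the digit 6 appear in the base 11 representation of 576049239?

576049239 in base 11 is 27618A357.
The digit 6 appears 1 time.

1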